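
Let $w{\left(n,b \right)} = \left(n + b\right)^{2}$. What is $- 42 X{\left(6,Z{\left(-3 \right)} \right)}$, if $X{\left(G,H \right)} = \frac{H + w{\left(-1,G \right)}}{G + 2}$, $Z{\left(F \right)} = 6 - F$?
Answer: $- \frac{357}{2} \approx -178.5$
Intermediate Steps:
$w{\left(n,b \right)} = \left(b + n\right)^{2}$
$X{\left(G,H \right)} = \frac{H + \left(-1 + G\right)^{2}}{2 + G}$ ($X{\left(G,H \right)} = \frac{H + \left(G - 1\right)^{2}}{G + 2} = \frac{H + \left(-1 + G\right)^{2}}{2 + G}$)
$- 42 X{\left(6,Z{\left(-3 \right)} \right)} = - 42 \frac{\left(6 - -3\right) + \left(-1 + 6\right)^{2}}{2 + 6} = - 42 \frac{\left(6 + 3\right) + 5^{2}}{8} = - 42 \frac{9 + 25}{8} = - 42 \cdot \frac{1}{8} \cdot 34 = \left(-42\right) \frac{17}{4} = - \frac{357}{2}$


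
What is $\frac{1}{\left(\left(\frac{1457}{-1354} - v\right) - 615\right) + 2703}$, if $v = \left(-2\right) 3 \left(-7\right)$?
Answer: $\frac{1354}{2768827} \approx 0.00048902$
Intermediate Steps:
$v = 42$ ($v = \left(-6\right) \left(-7\right) = 42$)
$\frac{1}{\left(\left(\frac{1457}{-1354} - v\right) - 615\right) + 2703} = \frac{1}{\left(\left(\frac{1457}{-1354} - 42\right) - 615\right) + 2703} = \frac{1}{\left(\left(1457 \left(- \frac{1}{1354}\right) - 42\right) - 615\right) + 2703} = \frac{1}{\left(\left(- \frac{1457}{1354} - 42\right) - 615\right) + 2703} = \frac{1}{\left(- \frac{58325}{1354} - 615\right) + 2703} = \frac{1}{- \frac{891035}{1354} + 2703} = \frac{1}{\frac{2768827}{1354}} = \frac{1354}{2768827}$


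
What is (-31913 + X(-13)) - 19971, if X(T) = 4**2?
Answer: -51868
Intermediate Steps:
X(T) = 16
(-31913 + X(-13)) - 19971 = (-31913 + 16) - 19971 = -31897 - 19971 = -51868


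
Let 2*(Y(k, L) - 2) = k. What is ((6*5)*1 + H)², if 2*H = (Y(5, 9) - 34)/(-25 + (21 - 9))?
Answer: 2621161/2704 ≈ 969.36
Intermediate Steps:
Y(k, L) = 2 + k/2
H = 59/52 (H = (((2 + (½)*5) - 34)/(-25 + (21 - 9)))/2 = (((2 + 5/2) - 34)/(-25 + 12))/2 = ((9/2 - 34)/(-13))/2 = (-59/2*(-1/13))/2 = (½)*(59/26) = 59/52 ≈ 1.1346)
((6*5)*1 + H)² = ((6*5)*1 + 59/52)² = (30*1 + 59/52)² = (30 + 59/52)² = (1619/52)² = 2621161/2704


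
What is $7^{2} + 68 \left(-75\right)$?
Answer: $-5051$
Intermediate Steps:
$7^{2} + 68 \left(-75\right) = 49 - 5100 = -5051$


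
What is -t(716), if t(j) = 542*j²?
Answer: -277859552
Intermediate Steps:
-t(716) = -542*716² = -542*512656 = -1*277859552 = -277859552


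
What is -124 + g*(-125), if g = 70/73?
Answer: -17802/73 ≈ -243.86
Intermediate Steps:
g = 70/73 (g = 70*(1/73) = 70/73 ≈ 0.95890)
-124 + g*(-125) = -124 + (70/73)*(-125) = -124 - 8750/73 = -17802/73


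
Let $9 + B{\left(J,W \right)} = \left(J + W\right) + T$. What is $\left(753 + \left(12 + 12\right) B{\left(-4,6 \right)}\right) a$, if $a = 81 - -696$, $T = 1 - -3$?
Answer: $529137$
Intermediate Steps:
$T = 4$ ($T = 1 + 3 = 4$)
$B{\left(J,W \right)} = -5 + J + W$ ($B{\left(J,W \right)} = -9 + \left(\left(J + W\right) + 4\right) = -9 + \left(4 + J + W\right) = -5 + J + W$)
$a = 777$ ($a = 81 + 696 = 777$)
$\left(753 + \left(12 + 12\right) B{\left(-4,6 \right)}\right) a = \left(753 + \left(12 + 12\right) \left(-5 - 4 + 6\right)\right) 777 = \left(753 + 24 \left(-3\right)\right) 777 = \left(753 - 72\right) 777 = 681 \cdot 777 = 529137$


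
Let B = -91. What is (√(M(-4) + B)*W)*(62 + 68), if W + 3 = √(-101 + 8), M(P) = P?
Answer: 130*I*√95*(-3 + I*√93) ≈ -12219.0 - 3801.3*I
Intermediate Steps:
W = -3 + I*√93 (W = -3 + √(-101 + 8) = -3 + √(-93) = -3 + I*√93 ≈ -3.0 + 9.6436*I)
(√(M(-4) + B)*W)*(62 + 68) = (√(-4 - 91)*(-3 + I*√93))*(62 + 68) = (√(-95)*(-3 + I*√93))*130 = ((I*√95)*(-3 + I*√93))*130 = (I*√95*(-3 + I*√93))*130 = 130*I*√95*(-3 + I*√93)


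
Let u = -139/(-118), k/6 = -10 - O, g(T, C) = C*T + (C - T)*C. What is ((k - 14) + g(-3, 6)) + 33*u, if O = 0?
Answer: 103/118 ≈ 0.87288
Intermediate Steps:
g(T, C) = C*T + C*(C - T)
k = -60 (k = 6*(-10 - 1*0) = 6*(-10 + 0) = 6*(-10) = -60)
u = 139/118 (u = -139*(-1/118) = 139/118 ≈ 1.1780)
((k - 14) + g(-3, 6)) + 33*u = ((-60 - 14) + 6²) + 33*(139/118) = (-74 + 36) + 4587/118 = -38 + 4587/118 = 103/118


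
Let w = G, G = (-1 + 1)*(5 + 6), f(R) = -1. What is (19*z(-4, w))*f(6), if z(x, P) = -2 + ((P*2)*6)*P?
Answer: 38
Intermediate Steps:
G = 0 (G = 0*11 = 0)
w = 0
z(x, P) = -2 + 12*P² (z(x, P) = -2 + ((2*P)*6)*P = -2 + (12*P)*P = -2 + 12*P²)
(19*z(-4, w))*f(6) = (19*(-2 + 12*0²))*(-1) = (19*(-2 + 12*0))*(-1) = (19*(-2 + 0))*(-1) = (19*(-2))*(-1) = -38*(-1) = 38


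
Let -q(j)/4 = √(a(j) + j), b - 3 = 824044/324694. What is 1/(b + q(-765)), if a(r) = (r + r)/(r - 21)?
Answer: 19120783692791/42259498433832179 + 1475966710904*I*√66810/42259498433832179 ≈ 0.00045246 + 0.0090276*I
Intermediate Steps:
a(r) = 2*r/(-21 + r) (a(r) = (2*r)/(-21 + r) = 2*r/(-21 + r))
b = 899063/162347 (b = 3 + 824044/324694 = 3 + 824044*(1/324694) = 3 + 412022/162347 = 899063/162347 ≈ 5.5379)
q(j) = -4*√(j + 2*j/(-21 + j)) (q(j) = -4*√(2*j/(-21 + j) + j) = -4*√(j + 2*j/(-21 + j)))
1/(b + q(-765)) = 1/(899063/162347 - 4*84*I*√85*√(-1/(-21 - 765))) = 1/(899063/162347 - 4*84*I*√85*√(-1/(-786))) = 1/(899063/162347 - 4*14*I*√66810/131) = 1/(899063/162347 - 56*I*√66810/131)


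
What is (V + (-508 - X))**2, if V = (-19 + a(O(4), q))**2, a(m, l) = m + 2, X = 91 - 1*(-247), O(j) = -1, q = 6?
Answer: 272484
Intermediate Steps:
X = 338 (X = 91 + 247 = 338)
a(m, l) = 2 + m
V = 324 (V = (-19 + (2 - 1))**2 = (-19 + 1)**2 = (-18)**2 = 324)
(V + (-508 - X))**2 = (324 + (-508 - 1*338))**2 = (324 + (-508 - 338))**2 = (324 - 846)**2 = (-522)**2 = 272484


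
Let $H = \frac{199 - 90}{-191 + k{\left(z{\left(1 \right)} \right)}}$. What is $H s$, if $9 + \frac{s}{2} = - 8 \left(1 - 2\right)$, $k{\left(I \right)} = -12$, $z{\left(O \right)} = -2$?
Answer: $\frac{218}{203} \approx 1.0739$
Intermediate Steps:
$s = -2$ ($s = -18 + 2 \left(- 8 \left(1 - 2\right)\right) = -18 + 2 \left(\left(-8\right) \left(-1\right)\right) = -18 + 2 \cdot 8 = -18 + 16 = -2$)
$H = - \frac{109}{203}$ ($H = \frac{199 - 90}{-191 - 12} = \frac{109}{-203} = 109 \left(- \frac{1}{203}\right) = - \frac{109}{203} \approx -0.53695$)
$H s = \left(- \frac{109}{203}\right) \left(-2\right) = \frac{218}{203}$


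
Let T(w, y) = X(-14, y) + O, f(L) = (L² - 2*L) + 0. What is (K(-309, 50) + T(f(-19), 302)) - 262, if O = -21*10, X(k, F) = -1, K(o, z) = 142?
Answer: -331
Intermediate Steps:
f(L) = L² - 2*L
O = -210
T(w, y) = -211 (T(w, y) = -1 - 210 = -211)
(K(-309, 50) + T(f(-19), 302)) - 262 = (142 - 211) - 262 = -69 - 262 = -331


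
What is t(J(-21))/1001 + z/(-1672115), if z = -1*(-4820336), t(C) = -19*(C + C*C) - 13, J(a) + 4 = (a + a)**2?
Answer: -98472087475431/1673787115 ≈ -58832.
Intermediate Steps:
J(a) = -4 + 4*a**2 (J(a) = -4 + (a + a)**2 = -4 + (2*a)**2 = -4 + 4*a**2)
t(C) = -13 - 19*C - 19*C**2 (t(C) = -19*(C + C**2) - 13 = (-19*C - 19*C**2) - 13 = -13 - 19*C - 19*C**2)
z = 4820336
t(J(-21))/1001 + z/(-1672115) = (-13 - 19*(-4 + 4*(-21)**2) - 19*(-4 + 4*(-21)**2)**2)/1001 + 4820336/(-1672115) = (-13 - 19*(-4 + 4*441) - 19*(-4 + 4*441)**2)*(1/1001) + 4820336*(-1/1672115) = (-13 - 19*(-4 + 1764) - 19*(-4 + 1764)**2)*(1/1001) - 4820336/1672115 = (-13 - 19*1760 - 19*1760**2)*(1/1001) - 4820336/1672115 = (-13 - 33440 - 19*3097600)*(1/1001) - 4820336/1672115 = (-13 - 33440 - 58854400)*(1/1001) - 4820336/1672115 = -58887853*1/1001 - 4820336/1672115 = -58887853/1001 - 4820336/1672115 = -98472087475431/1673787115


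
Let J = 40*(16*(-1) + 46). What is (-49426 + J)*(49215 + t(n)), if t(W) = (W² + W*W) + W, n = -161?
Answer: -4865810496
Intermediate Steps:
t(W) = W + 2*W² (t(W) = (W² + W²) + W = 2*W² + W = W + 2*W²)
J = 1200 (J = 40*(-16 + 46) = 40*30 = 1200)
(-49426 + J)*(49215 + t(n)) = (-49426 + 1200)*(49215 - 161*(1 + 2*(-161))) = -48226*(49215 - 161*(1 - 322)) = -48226*(49215 - 161*(-321)) = -48226*(49215 + 51681) = -48226*100896 = -4865810496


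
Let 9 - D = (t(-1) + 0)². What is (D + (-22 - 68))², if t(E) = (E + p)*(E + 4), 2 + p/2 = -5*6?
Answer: 1452067236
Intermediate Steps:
p = -64 (p = -4 + 2*(-5*6) = -4 + 2*(-30) = -4 - 60 = -64)
t(E) = (-64 + E)*(4 + E) (t(E) = (E - 64)*(E + 4) = (-64 + E)*(4 + E))
D = -38016 (D = 9 - ((-256 + (-1)² - 60*(-1)) + 0)² = 9 - ((-256 + 1 + 60) + 0)² = 9 - (-195 + 0)² = 9 - 1*(-195)² = 9 - 1*38025 = 9 - 38025 = -38016)
(D + (-22 - 68))² = (-38016 + (-22 - 68))² = (-38016 - 90)² = (-38106)² = 1452067236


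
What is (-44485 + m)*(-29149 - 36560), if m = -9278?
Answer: 3532712967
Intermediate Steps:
(-44485 + m)*(-29149 - 36560) = (-44485 - 9278)*(-29149 - 36560) = -53763*(-65709) = 3532712967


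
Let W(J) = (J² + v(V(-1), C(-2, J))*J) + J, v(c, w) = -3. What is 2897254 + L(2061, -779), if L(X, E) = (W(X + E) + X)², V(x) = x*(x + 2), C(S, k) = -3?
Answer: 2699520903695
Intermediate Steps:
V(x) = x*(2 + x)
W(J) = J² - 2*J (W(J) = (J² - 3*J) + J = J² - 2*J)
L(X, E) = (X + (E + X)*(-2 + E + X))² (L(X, E) = ((X + E)*(-2 + (X + E)) + X)² = ((E + X)*(-2 + (E + X)) + X)² = ((E + X)*(-2 + E + X) + X)² = (X + (E + X)*(-2 + E + X))²)
2897254 + L(2061, -779) = 2897254 + (2061 + (-779 + 2061)*(-2 - 779 + 2061))² = 2897254 + (2061 + 1282*1280)² = 2897254 + (2061 + 1640960)² = 2897254 + 1643021² = 2897254 + 2699518006441 = 2699520903695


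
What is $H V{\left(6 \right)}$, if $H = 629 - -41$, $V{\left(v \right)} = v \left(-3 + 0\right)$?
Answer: $-12060$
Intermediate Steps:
$V{\left(v \right)} = - 3 v$ ($V{\left(v \right)} = v \left(-3\right) = - 3 v$)
$H = 670$ ($H = 629 + 41 = 670$)
$H V{\left(6 \right)} = 670 \left(\left(-3\right) 6\right) = 670 \left(-18\right) = -12060$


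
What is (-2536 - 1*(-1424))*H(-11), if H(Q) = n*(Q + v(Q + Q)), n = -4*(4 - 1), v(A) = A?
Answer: -440352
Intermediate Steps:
n = -12 (n = -4*3 = -12)
H(Q) = -36*Q (H(Q) = -12*(Q + (Q + Q)) = -12*(Q + 2*Q) = -36*Q)
(-2536 - 1*(-1424))*H(-11) = (-2536 - 1*(-1424))*(-36*(-11)) = (-2536 + 1424)*396 = -1112*396 = -440352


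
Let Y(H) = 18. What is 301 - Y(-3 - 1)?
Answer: 283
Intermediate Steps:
301 - Y(-3 - 1) = 301 - 1*18 = 301 - 18 = 283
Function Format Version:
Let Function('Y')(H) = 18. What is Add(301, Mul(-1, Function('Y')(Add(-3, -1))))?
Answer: 283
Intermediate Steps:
Add(301, Mul(-1, Function('Y')(Add(-3, -1)))) = Add(301, Mul(-1, 18)) = Add(301, -18) = 283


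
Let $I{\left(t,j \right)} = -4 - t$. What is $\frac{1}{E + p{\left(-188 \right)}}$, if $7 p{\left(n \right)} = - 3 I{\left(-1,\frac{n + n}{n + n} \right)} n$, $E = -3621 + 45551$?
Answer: $\frac{7}{291818} \approx 2.3988 \cdot 10^{-5}$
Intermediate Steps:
$E = 41930$
$p{\left(n \right)} = \frac{9 n}{7}$ ($p{\left(n \right)} = \frac{- 3 \left(-4 - -1\right) n}{7} = \frac{- 3 \left(-4 + 1\right) n}{7} = \frac{\left(-3\right) \left(-3\right) n}{7} = \frac{9 n}{7}$)
$\frac{1}{E + p{\left(-188 \right)}} = \frac{1}{41930 + \frac{9}{7} \left(-188\right)} = \frac{1}{41930 - \frac{1692}{7}} = \frac{1}{\frac{291818}{7}} = \frac{7}{291818}$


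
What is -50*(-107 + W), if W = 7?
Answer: 5000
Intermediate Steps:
-50*(-107 + W) = -50*(-107 + 7) = -50*(-100) = 5000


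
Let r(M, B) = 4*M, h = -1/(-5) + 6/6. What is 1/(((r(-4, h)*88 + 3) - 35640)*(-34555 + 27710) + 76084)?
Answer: 1/253649109 ≈ 3.9425e-9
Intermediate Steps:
h = 6/5 (h = -1*(-⅕) + 6*(⅙) = ⅕ + 1 = 6/5 ≈ 1.2000)
1/(((r(-4, h)*88 + 3) - 35640)*(-34555 + 27710) + 76084) = 1/((((4*(-4))*88 + 3) - 35640)*(-34555 + 27710) + 76084) = 1/(((-16*88 + 3) - 35640)*(-6845) + 76084) = 1/(((-1408 + 3) - 35640)*(-6845) + 76084) = 1/((-1405 - 35640)*(-6845) + 76084) = 1/(-37045*(-6845) + 76084) = 1/(253573025 + 76084) = 1/253649109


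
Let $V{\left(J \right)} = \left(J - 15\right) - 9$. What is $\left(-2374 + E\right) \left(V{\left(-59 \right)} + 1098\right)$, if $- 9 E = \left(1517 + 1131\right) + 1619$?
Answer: $- \frac{26017495}{9} \approx -2.8908 \cdot 10^{6}$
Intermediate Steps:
$E = - \frac{4267}{9}$ ($E = - \frac{\left(1517 + 1131\right) + 1619}{9} = - \frac{2648 + 1619}{9} = \left(- \frac{1}{9}\right) 4267 = - \frac{4267}{9} \approx -474.11$)
$V{\left(J \right)} = -24 + J$ ($V{\left(J \right)} = \left(-15 + J\right) - 9 = -24 + J$)
$\left(-2374 + E\right) \left(V{\left(-59 \right)} + 1098\right) = \left(-2374 - \frac{4267}{9}\right) \left(\left(-24 - 59\right) + 1098\right) = - \frac{25633 \left(-83 + 1098\right)}{9} = \left(- \frac{25633}{9}\right) 1015 = - \frac{26017495}{9}$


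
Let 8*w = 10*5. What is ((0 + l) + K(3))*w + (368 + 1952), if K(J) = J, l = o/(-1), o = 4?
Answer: 9255/4 ≈ 2313.8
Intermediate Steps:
l = -4 (l = 4/(-1) = 4*(-1) = -4)
w = 25/4 (w = (10*5)/8 = (⅛)*50 = 25/4 ≈ 6.2500)
((0 + l) + K(3))*w + (368 + 1952) = ((0 - 4) + 3)*(25/4) + (368 + 1952) = (-4 + 3)*(25/4) + 2320 = -1*25/4 + 2320 = -25/4 + 2320 = 9255/4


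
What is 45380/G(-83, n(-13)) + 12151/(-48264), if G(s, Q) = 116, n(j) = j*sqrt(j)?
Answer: 547202701/1399656 ≈ 390.96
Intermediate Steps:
n(j) = j**(3/2)
45380/G(-83, n(-13)) + 12151/(-48264) = 45380/116 + 12151/(-48264) = 45380*(1/116) + 12151*(-1/48264) = 11345/29 - 12151/48264 = 547202701/1399656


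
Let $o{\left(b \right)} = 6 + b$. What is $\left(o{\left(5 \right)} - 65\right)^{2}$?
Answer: $2916$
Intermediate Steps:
$\left(o{\left(5 \right)} - 65\right)^{2} = \left(\left(6 + 5\right) - 65\right)^{2} = \left(11 - 65\right)^{2} = \left(-54\right)^{2} = 2916$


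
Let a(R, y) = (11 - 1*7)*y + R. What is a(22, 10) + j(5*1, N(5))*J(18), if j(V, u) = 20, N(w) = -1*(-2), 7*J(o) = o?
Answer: 794/7 ≈ 113.43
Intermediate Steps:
J(o) = o/7
N(w) = 2
a(R, y) = R + 4*y (a(R, y) = (11 - 7)*y + R = 4*y + R = R + 4*y)
a(22, 10) + j(5*1, N(5))*J(18) = (22 + 4*10) + 20*((⅐)*18) = (22 + 40) + 20*(18/7) = 62 + 360/7 = 794/7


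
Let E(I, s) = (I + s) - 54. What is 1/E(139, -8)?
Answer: 1/77 ≈ 0.012987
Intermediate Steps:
E(I, s) = -54 + I + s
1/E(139, -8) = 1/(-54 + 139 - 8) = 1/77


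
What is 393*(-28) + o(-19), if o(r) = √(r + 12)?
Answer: -11004 + I*√7 ≈ -11004.0 + 2.6458*I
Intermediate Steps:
o(r) = √(12 + r)
393*(-28) + o(-19) = 393*(-28) + √(12 - 19) = -11004 + √(-7) = -11004 + I*√7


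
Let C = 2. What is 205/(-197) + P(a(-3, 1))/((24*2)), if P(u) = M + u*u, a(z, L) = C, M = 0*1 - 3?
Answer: -9643/9456 ≈ -1.0198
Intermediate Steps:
M = -3 (M = 0 - 3 = -3)
a(z, L) = 2
P(u) = -3 + u**2 (P(u) = -3 + u*u = -3 + u**2)
205/(-197) + P(a(-3, 1))/((24*2)) = 205/(-197) + (-3 + 2**2)/((24*2)) = 205*(-1/197) + (-3 + 4)/48 = -205/197 + 1*(1/48) = -205/197 + 1/48 = -9643/9456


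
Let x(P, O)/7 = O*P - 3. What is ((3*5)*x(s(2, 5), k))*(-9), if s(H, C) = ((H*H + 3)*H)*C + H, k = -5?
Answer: 343035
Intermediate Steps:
s(H, C) = H + C*H*(3 + H**2) (s(H, C) = ((H**2 + 3)*H)*C + H = ((3 + H**2)*H)*C + H = (H*(3 + H**2))*C + H = C*H*(3 + H**2) + H = H + C*H*(3 + H**2))
x(P, O) = -21 + 7*O*P (x(P, O) = 7*(O*P - 3) = 7*(-3 + O*P) = -21 + 7*O*P)
((3*5)*x(s(2, 5), k))*(-9) = ((3*5)*(-21 + 7*(-5)*(2*(1 + 3*5 + 5*2**2))))*(-9) = (15*(-21 + 7*(-5)*(2*(1 + 15 + 5*4))))*(-9) = (15*(-21 + 7*(-5)*(2*(1 + 15 + 20))))*(-9) = (15*(-21 + 7*(-5)*(2*36)))*(-9) = (15*(-21 + 7*(-5)*72))*(-9) = (15*(-21 - 2520))*(-9) = (15*(-2541))*(-9) = -38115*(-9) = 343035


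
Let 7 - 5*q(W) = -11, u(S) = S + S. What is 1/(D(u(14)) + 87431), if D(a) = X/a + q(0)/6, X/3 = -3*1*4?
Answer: 35/3060061 ≈ 1.1438e-5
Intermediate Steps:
u(S) = 2*S
X = -36 (X = 3*(-3*1*4) = 3*(-3*4) = 3*(-12) = -36)
q(W) = 18/5 (q(W) = 7/5 - 1/5*(-11) = 7/5 + 11/5 = 18/5)
D(a) = 3/5 - 36/a (D(a) = -36/a + (18/5)/6 = -36/a + (18/5)*(1/6) = -36/a + 3/5 = 3/5 - 36/a)
1/(D(u(14)) + 87431) = 1/((3/5 - 36/(2*14)) + 87431) = 1/((3/5 - 36/28) + 87431) = 1/((3/5 - 36*1/28) + 87431) = 1/((3/5 - 9/7) + 87431) = 1/(-24/35 + 87431) = 1/(3060061/35) = 35/3060061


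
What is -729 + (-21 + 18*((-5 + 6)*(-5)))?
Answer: -840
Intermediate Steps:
-729 + (-21 + 18*((-5 + 6)*(-5))) = -729 + (-21 + 18*(1*(-5))) = -729 + (-21 + 18*(-5)) = -729 + (-21 - 90) = -729 - 111 = -840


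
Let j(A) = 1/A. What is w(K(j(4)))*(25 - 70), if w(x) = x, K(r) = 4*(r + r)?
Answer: -90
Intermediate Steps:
K(r) = 8*r (K(r) = 4*(2*r) = 8*r)
w(K(j(4)))*(25 - 70) = (8/4)*(25 - 70) = (8*(1/4))*(-45) = 2*(-45) = -90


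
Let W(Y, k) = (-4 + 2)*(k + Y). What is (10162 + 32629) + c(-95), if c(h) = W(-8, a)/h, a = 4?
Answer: 4065137/95 ≈ 42791.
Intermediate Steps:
W(Y, k) = -2*Y - 2*k (W(Y, k) = -2*(Y + k) = -2*Y - 2*k)
c(h) = 8/h (c(h) = (-2*(-8) - 2*4)/h = (16 - 8)/h = 8/h)
(10162 + 32629) + c(-95) = (10162 + 32629) + 8/(-95) = 42791 + 8*(-1/95) = 42791 - 8/95 = 4065137/95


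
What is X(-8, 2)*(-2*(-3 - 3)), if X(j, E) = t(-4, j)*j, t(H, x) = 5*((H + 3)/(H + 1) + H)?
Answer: 1760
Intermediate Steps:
t(H, x) = 5*H + 5*(3 + H)/(1 + H) (t(H, x) = 5*((3 + H)/(1 + H) + H) = 5*(H + (3 + H)/(1 + H)) = 5*H + 5*(3 + H)/(1 + H))
X(j, E) = -55*j/3 (X(j, E) = (5*(3 + (-4)**2 + 2*(-4))/(1 - 4))*j = (5*(3 + 16 - 8)/(-3))*j = (5*(-1/3)*11)*j = -55*j/3)
X(-8, 2)*(-2*(-3 - 3)) = (-55/3*(-8))*(-2*(-3 - 3)) = 440*(-2*(-6))/3 = (440/3)*12 = 1760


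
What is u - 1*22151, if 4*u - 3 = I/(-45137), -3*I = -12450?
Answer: -3999187487/180548 ≈ -22150.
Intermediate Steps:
I = 4150 (I = -1/3*(-12450) = 4150)
u = 131261/180548 (u = 3/4 + (4150/(-45137))/4 = 3/4 + (4150*(-1/45137))/4 = 3/4 + (1/4)*(-4150/45137) = 3/4 - 2075/90274 = 131261/180548 ≈ 0.72701)
u - 1*22151 = 131261/180548 - 1*22151 = 131261/180548 - 22151 = -3999187487/180548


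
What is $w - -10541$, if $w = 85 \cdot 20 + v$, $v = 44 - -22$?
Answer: $12307$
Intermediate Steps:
$v = 66$ ($v = 44 + 22 = 66$)
$w = 1766$ ($w = 85 \cdot 20 + 66 = 1700 + 66 = 1766$)
$w - -10541 = 1766 - -10541 = 1766 + 10541 = 12307$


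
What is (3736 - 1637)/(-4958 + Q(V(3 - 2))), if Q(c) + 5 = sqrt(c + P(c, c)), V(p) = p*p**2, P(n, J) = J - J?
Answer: -2099/4962 ≈ -0.42302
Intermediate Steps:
P(n, J) = 0
V(p) = p**3
Q(c) = -5 + sqrt(c) (Q(c) = -5 + sqrt(c + 0) = -5 + sqrt(c))
(3736 - 1637)/(-4958 + Q(V(3 - 2))) = (3736 - 1637)/(-4958 + (-5 + sqrt((3 - 2)**3))) = 2099/(-4958 + (-5 + sqrt(1**3))) = 2099/(-4958 + (-5 + sqrt(1))) = 2099/(-4958 + (-5 + 1)) = 2099/(-4958 - 4) = 2099/(-4962) = 2099*(-1/4962) = -2099/4962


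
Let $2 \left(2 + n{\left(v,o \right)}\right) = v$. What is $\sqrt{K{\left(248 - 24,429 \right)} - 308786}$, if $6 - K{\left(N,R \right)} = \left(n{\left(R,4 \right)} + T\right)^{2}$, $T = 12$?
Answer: $\frac{i \sqrt{1436721}}{2} \approx 599.32 i$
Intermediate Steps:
$n{\left(v,o \right)} = -2 + \frac{v}{2}$
$K{\left(N,R \right)} = 6 - \left(10 + \frac{R}{2}\right)^{2}$ ($K{\left(N,R \right)} = 6 - \left(\left(-2 + \frac{R}{2}\right) + 12\right)^{2} = 6 - \left(10 + \frac{R}{2}\right)^{2}$)
$\sqrt{K{\left(248 - 24,429 \right)} - 308786} = \sqrt{\left(6 - \frac{\left(20 + 429\right)^{2}}{4}\right) - 308786} = \sqrt{\left(6 - \frac{449^{2}}{4}\right) - 308786} = \sqrt{\left(6 - \frac{201601}{4}\right) - 308786} = \sqrt{- \frac{201577}{4} - 308786} = \sqrt{- \frac{1436721}{4}} = \frac{i \sqrt{1436721}}{2}$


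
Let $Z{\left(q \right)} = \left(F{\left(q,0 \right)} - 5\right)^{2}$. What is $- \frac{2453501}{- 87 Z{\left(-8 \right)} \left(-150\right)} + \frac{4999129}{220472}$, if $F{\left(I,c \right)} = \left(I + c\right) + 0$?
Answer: $\frac{5242200390289}{243119986200} \approx 21.562$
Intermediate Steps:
$F{\left(I,c \right)} = I + c$
$Z{\left(q \right)} = \left(-5 + q\right)^{2}$ ($Z{\left(q \right)} = \left(\left(q + 0\right) - 5\right)^{2} = \left(q - 5\right)^{2} = \left(-5 + q\right)^{2}$)
$- \frac{2453501}{- 87 Z{\left(-8 \right)} \left(-150\right)} + \frac{4999129}{220472} = - \frac{2453501}{- 87 \left(-5 - 8\right)^{2} \left(-150\right)} + \frac{4999129}{220472} = - \frac{2453501}{- 87 \left(-13\right)^{2} \left(-150\right)} + 4999129 \cdot \frac{1}{220472} = - \frac{2453501}{\left(-87\right) 169 \left(-150\right)} + \frac{4999129}{220472} = - \frac{2453501}{\left(-14703\right) \left(-150\right)} + \frac{4999129}{220472} = - \frac{2453501}{2205450} + \frac{4999129}{220472} = \frac{5242200390289}{243119986200}$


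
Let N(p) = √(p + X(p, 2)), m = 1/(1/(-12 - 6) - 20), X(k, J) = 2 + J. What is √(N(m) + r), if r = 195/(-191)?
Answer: √(-13445445 + 693139*√1426)/3629 ≈ 0.98313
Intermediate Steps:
m = -18/361 (m = 1/(1/(-18) - 20) = 1/(-1/18 - 20) = 1/(-361/18) = -18/361 ≈ -0.049861)
N(p) = √(4 + p) (N(p) = √(p + (2 + 2)) = √(p + 4) = √(4 + p))
r = -195/191 (r = 195*(-1/191) = -195/191 ≈ -1.0209)
√(N(m) + r) = √(√(4 - 18/361) - 195/191) = √(√(1426/361) - 195/191) = √(√1426/19 - 195/191) = √(-195/191 + √1426/19)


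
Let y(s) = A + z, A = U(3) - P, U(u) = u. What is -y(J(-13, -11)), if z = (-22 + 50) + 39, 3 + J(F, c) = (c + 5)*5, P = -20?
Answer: -90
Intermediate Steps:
J(F, c) = 22 + 5*c (J(F, c) = -3 + (c + 5)*5 = -3 + (5 + c)*5 = -3 + (25 + 5*c) = 22 + 5*c)
z = 67 (z = 28 + 39 = 67)
A = 23 (A = 3 - 1*(-20) = 3 + 20 = 23)
y(s) = 90 (y(s) = 23 + 67 = 90)
-y(J(-13, -11)) = -1*90 = -90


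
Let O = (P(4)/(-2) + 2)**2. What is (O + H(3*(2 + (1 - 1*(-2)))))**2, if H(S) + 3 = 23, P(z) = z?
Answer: 400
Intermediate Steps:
H(S) = 20 (H(S) = -3 + 23 = 20)
O = 0 (O = (4/(-2) + 2)**2 = (4*(-1/2) + 2)**2 = (-2 + 2)**2 = 0**2 = 0)
(O + H(3*(2 + (1 - 1*(-2)))))**2 = (0 + 20)**2 = 20**2 = 400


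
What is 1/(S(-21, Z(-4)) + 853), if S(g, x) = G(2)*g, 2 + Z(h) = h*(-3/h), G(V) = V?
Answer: 1/811 ≈ 0.0012330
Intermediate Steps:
Z(h) = -5 (Z(h) = -2 + h*(-3/h) = -2 - 3 = -5)
S(g, x) = 2*g
1/(S(-21, Z(-4)) + 853) = 1/(2*(-21) + 853) = 1/(-42 + 853) = 1/811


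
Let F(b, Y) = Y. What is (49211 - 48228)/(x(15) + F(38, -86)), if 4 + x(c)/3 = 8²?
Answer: 983/94 ≈ 10.457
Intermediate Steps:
x(c) = 180 (x(c) = -12 + 3*8² = -12 + 3*64 = -12 + 192 = 180)
(49211 - 48228)/(x(15) + F(38, -86)) = (49211 - 48228)/(180 - 86) = 983/94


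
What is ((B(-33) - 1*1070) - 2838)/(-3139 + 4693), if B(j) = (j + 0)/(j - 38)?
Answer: -277435/110334 ≈ -2.5145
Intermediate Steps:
B(j) = j/(-38 + j)
((B(-33) - 1*1070) - 2838)/(-3139 + 4693) = ((-33/(-38 - 33) - 1*1070) - 2838)/(-3139 + 4693) = ((-33/(-71) - 1070) - 2838)/1554 = ((-33*(-1/71) - 1070) - 2838)*(1/1554) = ((33/71 - 1070) - 2838)*(1/1554) = (-75937/71 - 2838)*(1/1554) = -277435/71*1/1554 = -277435/110334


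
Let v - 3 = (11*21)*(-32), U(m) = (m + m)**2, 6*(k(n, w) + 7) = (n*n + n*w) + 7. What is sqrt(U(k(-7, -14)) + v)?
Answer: I*sqrt(53957)/3 ≈ 77.429*I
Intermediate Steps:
k(n, w) = -35/6 + n**2/6 + n*w/6 (k(n, w) = -7 + ((n*n + n*w) + 7)/6 = -7 + ((n**2 + n*w) + 7)/6 = -7 + (7 + n**2 + n*w)/6 = -7 + (7/6 + n**2/6 + n*w/6) = -35/6 + n**2/6 + n*w/6)
U(m) = 4*m**2 (U(m) = (2*m)**2 = 4*m**2)
v = -7389 (v = 3 + (11*21)*(-32) = 3 + 231*(-32) = 3 - 7392 = -7389)
sqrt(U(k(-7, -14)) + v) = sqrt(4*(-35/6 + (1/6)*(-7)**2 + (1/6)*(-7)*(-14))**2 - 7389) = sqrt(4*(-35/6 + (1/6)*49 + 49/3)**2 - 7389) = sqrt(4*(-35/6 + 49/6 + 49/3)**2 - 7389) = sqrt(4*(56/3)**2 - 7389) = sqrt(4*(3136/9) - 7389) = sqrt(12544/9 - 7389) = sqrt(-53957/9) = I*sqrt(53957)/3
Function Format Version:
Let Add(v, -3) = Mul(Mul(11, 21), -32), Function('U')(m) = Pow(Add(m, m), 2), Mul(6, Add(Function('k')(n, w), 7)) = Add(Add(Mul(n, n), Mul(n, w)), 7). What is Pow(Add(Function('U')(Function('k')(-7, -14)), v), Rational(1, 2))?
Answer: Mul(Rational(1, 3), I, Pow(53957, Rational(1, 2))) ≈ Mul(77.429, I)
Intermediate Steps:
Function('k')(n, w) = Add(Rational(-35, 6), Mul(Rational(1, 6), Pow(n, 2)), Mul(Rational(1, 6), n, w)) (Function('k')(n, w) = Add(-7, Mul(Rational(1, 6), Add(Add(Mul(n, n), Mul(n, w)), 7))) = Add(-7, Mul(Rational(1, 6), Add(Add(Pow(n, 2), Mul(n, w)), 7))) = Add(-7, Mul(Rational(1, 6), Add(7, Pow(n, 2), Mul(n, w)))) = Add(-7, Add(Rational(7, 6), Mul(Rational(1, 6), Pow(n, 2)), Mul(Rational(1, 6), n, w))) = Add(Rational(-35, 6), Mul(Rational(1, 6), Pow(n, 2)), Mul(Rational(1, 6), n, w)))
Function('U')(m) = Mul(4, Pow(m, 2)) (Function('U')(m) = Pow(Mul(2, m), 2) = Mul(4, Pow(m, 2)))
v = -7389 (v = Add(3, Mul(Mul(11, 21), -32)) = Add(3, Mul(231, -32)) = Add(3, -7392) = -7389)
Pow(Add(Function('U')(Function('k')(-7, -14)), v), Rational(1, 2)) = Pow(Add(Mul(4, Pow(Add(Rational(-35, 6), Mul(Rational(1, 6), Pow(-7, 2)), Mul(Rational(1, 6), -7, -14)), 2)), -7389), Rational(1, 2)) = Pow(Add(Mul(4, Pow(Add(Rational(-35, 6), Mul(Rational(1, 6), 49), Rational(49, 3)), 2)), -7389), Rational(1, 2)) = Pow(Add(Mul(4, Pow(Add(Rational(-35, 6), Rational(49, 6), Rational(49, 3)), 2)), -7389), Rational(1, 2)) = Pow(Add(Mul(4, Pow(Rational(56, 3), 2)), -7389), Rational(1, 2)) = Pow(Add(Mul(4, Rational(3136, 9)), -7389), Rational(1, 2)) = Pow(Add(Rational(12544, 9), -7389), Rational(1, 2)) = Pow(Rational(-53957, 9), Rational(1, 2)) = Mul(Rational(1, 3), I, Pow(53957, Rational(1, 2)))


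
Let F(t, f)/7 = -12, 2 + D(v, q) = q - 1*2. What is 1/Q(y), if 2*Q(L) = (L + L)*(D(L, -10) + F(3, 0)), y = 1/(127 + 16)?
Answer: -143/98 ≈ -1.4592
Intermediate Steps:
D(v, q) = -4 + q (D(v, q) = -2 + (q - 1*2) = -2 + (q - 2) = -2 + (-2 + q) = -4 + q)
F(t, f) = -84 (F(t, f) = 7*(-12) = -84)
y = 1/143 ≈ 0.0069930
Q(L) = -98*L (Q(L) = ((L + L)*((-4 - 10) - 84))/2 = ((2*L)*(-14 - 84))/2 = ((2*L)*(-98))/2 = (-196*L)/2 = -98*L)
1/Q(y) = 1/(-98*1/143) = 1/(-98/143) = -143/98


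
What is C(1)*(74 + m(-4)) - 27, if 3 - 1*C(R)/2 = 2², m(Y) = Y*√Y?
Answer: -175 + 16*I ≈ -175.0 + 16.0*I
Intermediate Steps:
m(Y) = Y^(3/2)
C(R) = -2 (C(R) = 6 - 2*2² = 6 - 2*4 = 6 - 8 = -2)
C(1)*(74 + m(-4)) - 27 = -2*(74 + (-4)^(3/2)) - 27 = -2*(74 - 8*I) - 27 = (-148 + 16*I) - 27 = -175 + 16*I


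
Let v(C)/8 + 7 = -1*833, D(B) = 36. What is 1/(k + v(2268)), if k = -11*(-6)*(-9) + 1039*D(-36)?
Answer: 1/30090 ≈ 3.3234e-5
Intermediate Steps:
v(C) = -6720 (v(C) = -56 + 8*(-1*833) = -56 + 8*(-833) = -56 - 6664 = -6720)
k = 36810 (k = -11*(-6)*(-9) + 1039*36 = 66*(-9) + 37404 = -594 + 37404 = 36810)
1/(k + v(2268)) = 1/(36810 - 6720) = 1/30090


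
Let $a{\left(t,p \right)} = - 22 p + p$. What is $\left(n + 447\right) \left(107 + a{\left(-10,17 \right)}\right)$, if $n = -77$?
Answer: $-92500$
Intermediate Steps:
$a{\left(t,p \right)} = - 21 p$
$\left(n + 447\right) \left(107 + a{\left(-10,17 \right)}\right) = \left(-77 + 447\right) \left(107 - 357\right) = 370 \left(107 - 357\right) = 370 \left(-250\right) = -92500$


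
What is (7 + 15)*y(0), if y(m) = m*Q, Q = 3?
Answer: 0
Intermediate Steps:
y(m) = 3*m (y(m) = m*3 = 3*m)
(7 + 15)*y(0) = (7 + 15)*(3*0) = 22*0 = 0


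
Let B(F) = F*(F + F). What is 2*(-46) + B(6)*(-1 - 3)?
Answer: -380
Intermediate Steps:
B(F) = 2*F² (B(F) = F*(2*F) = 2*F²)
2*(-46) + B(6)*(-1 - 3) = 2*(-46) + (2*6²)*(-1 - 3) = -92 + (2*36)*(-4) = -92 + 72*(-4) = -92 - 288 = -380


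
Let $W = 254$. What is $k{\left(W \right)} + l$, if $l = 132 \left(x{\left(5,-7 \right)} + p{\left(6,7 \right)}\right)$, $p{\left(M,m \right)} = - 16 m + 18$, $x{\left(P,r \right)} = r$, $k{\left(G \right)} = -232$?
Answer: $-13564$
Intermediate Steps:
$p{\left(M,m \right)} = 18 - 16 m$
$l = -13332$ ($l = 132 \left(-7 + \left(18 - 112\right)\right) = 132 \left(-7 - 94\right) = 132 \left(-101\right) = -13332$)
$k{\left(W \right)} + l = -232 - 13332 = -13564$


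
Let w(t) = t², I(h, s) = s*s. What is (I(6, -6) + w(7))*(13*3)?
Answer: 3315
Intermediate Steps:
I(h, s) = s²
(I(6, -6) + w(7))*(13*3) = ((-6)² + 7²)*(13*3) = (36 + 49)*39 = 85*39 = 3315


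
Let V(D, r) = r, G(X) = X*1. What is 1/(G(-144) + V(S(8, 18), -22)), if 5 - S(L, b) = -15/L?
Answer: -1/166 ≈ -0.0060241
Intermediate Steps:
G(X) = X
S(L, b) = 5 + 15/L (S(L, b) = 5 - (-15)/L = 5 + 15/L)
1/(G(-144) + V(S(8, 18), -22)) = 1/(-144 - 22) = 1/(-166) = -1/166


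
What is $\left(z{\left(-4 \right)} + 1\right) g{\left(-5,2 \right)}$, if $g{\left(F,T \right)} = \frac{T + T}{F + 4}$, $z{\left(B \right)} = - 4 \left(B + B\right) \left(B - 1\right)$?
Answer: $636$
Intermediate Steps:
$z{\left(B \right)} = - 8 B \left(-1 + B\right)$ ($z{\left(B \right)} = - 4 \cdot 2 B \left(-1 + B\right) = - 8 B \left(-1 + B\right)$)
$g{\left(F,T \right)} = \frac{2 T}{4 + F}$
$\left(z{\left(-4 \right)} + 1\right) g{\left(-5,2 \right)} = \left(8 \left(-4\right) \left(1 - -4\right) + 1\right) 2 \cdot 2 \frac{1}{4 - 5} = \left(8 \left(-4\right) \left(1 + 4\right) + 1\right) 2 \cdot 2 \frac{1}{-1} = \left(8 \left(-4\right) 5 + 1\right) 2 \cdot 2 \left(-1\right) = \left(-160 + 1\right) \left(-4\right) = \left(-159\right) \left(-4\right) = 636$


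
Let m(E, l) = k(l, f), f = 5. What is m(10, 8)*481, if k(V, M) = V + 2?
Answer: 4810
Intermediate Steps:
k(V, M) = 2 + V
m(E, l) = 2 + l
m(10, 8)*481 = (2 + 8)*481 = 10*481 = 4810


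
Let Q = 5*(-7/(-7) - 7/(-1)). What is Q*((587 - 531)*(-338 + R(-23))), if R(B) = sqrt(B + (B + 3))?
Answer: -757120 + 2240*I*sqrt(43) ≈ -7.5712e+5 + 14689.0*I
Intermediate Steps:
R(B) = sqrt(3 + 2*B) (R(B) = sqrt(B + (3 + B)) = sqrt(3 + 2*B))
Q = 40 (Q = 5*(-7*(-1/7) - 7*(-1)) = 5*(1 + 7) = 5*8 = 40)
Q*((587 - 531)*(-338 + R(-23))) = 40*((587 - 531)*(-338 + sqrt(3 + 2*(-23)))) = 40*(56*(-338 + sqrt(3 - 46))) = 40*(56*(-338 + sqrt(-43))) = 40*(56*(-338 + I*sqrt(43))) = 40*(-18928 + 56*I*sqrt(43)) = -757120 + 2240*I*sqrt(43)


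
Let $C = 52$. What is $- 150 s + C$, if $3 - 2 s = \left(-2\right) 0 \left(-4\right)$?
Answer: $-173$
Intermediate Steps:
$s = \frac{3}{2}$ ($s = \frac{3}{2} - \frac{\left(-2\right) 0 \left(-4\right)}{2} = \frac{3}{2} - \frac{0 \left(-4\right)}{2} = \frac{3}{2} - 0 = \frac{3}{2} + 0 = \frac{3}{2} \approx 1.5$)
$- 150 s + C = \left(-150\right) \frac{3}{2} + 52 = -225 + 52 = -173$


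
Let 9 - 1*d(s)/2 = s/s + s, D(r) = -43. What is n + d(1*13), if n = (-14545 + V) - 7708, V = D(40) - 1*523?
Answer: -22829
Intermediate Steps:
d(s) = 16 - 2*s (d(s) = 18 - 2*(s/s + s) = 18 - 2*(1 + s) = 18 + (-2 - 2*s) = 16 - 2*s)
V = -566 (V = -43 - 1*523 = -43 - 523 = -566)
n = -22819 (n = (-14545 - 566) - 7708 = -15111 - 7708 = -22819)
n + d(1*13) = -22819 + (16 - 2*13) = -22819 + (16 - 26) = -22819 - 10 = -22829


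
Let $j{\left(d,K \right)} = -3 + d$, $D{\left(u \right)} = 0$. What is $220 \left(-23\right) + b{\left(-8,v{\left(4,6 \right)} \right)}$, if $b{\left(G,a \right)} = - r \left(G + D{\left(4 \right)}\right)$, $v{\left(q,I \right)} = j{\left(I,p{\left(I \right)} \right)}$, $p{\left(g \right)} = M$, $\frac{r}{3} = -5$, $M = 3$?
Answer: $-5180$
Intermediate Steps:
$r = -15$ ($r = 3 \left(-5\right) = -15$)
$p{\left(g \right)} = 3$
$v{\left(q,I \right)} = -3 + I$
$b{\left(G,a \right)} = 15 G$ ($b{\left(G,a \right)} = - \left(-15\right) \left(G + 0\right) = - \left(-15\right) G = 15 G$)
$220 \left(-23\right) + b{\left(-8,v{\left(4,6 \right)} \right)} = 220 \left(-23\right) + 15 \left(-8\right) = -5060 - 120 = -5180$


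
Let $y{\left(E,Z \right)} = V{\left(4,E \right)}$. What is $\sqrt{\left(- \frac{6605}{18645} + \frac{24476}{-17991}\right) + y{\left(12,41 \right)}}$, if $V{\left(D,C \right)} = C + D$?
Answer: $\frac{\sqrt{793778739344371}}{7454271} \approx 3.7796$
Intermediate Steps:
$y{\left(E,Z \right)} = 4 + E$ ($y{\left(E,Z \right)} = E + 4 = 4 + E$)
$\sqrt{\left(- \frac{6605}{18645} + \frac{24476}{-17991}\right) + y{\left(12,41 \right)}} = \sqrt{\left(- \frac{6605}{18645} + \frac{24476}{-17991}\right) + \left(4 + 12\right)} = \sqrt{\left(\left(-6605\right) \frac{1}{18645} + 24476 \left(- \frac{1}{17991}\right)\right) + 16} = \sqrt{\left(- \frac{1321}{3729} - \frac{24476}{17991}\right) + 16} = \sqrt{- \frac{38345705}{22362813} + 16} = \sqrt{\frac{319459303}{22362813}} = \frac{\sqrt{793778739344371}}{7454271}$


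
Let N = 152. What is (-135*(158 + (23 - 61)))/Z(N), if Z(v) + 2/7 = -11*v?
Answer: 18900/1951 ≈ 9.6873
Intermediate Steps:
Z(v) = -2/7 - 11*v
(-135*(158 + (23 - 61)))/Z(N) = (-135*(158 + (23 - 61)))/(-2/7 - 11*152) = (-135*(158 - 38))/(-2/7 - 1672) = (-135*120)/(-11706/7) = -16200*(-7/11706) = 18900/1951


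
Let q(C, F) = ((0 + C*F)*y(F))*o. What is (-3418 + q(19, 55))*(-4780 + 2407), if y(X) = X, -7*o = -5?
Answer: -89309211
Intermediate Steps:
o = 5/7 (o = -⅐*(-5) = 5/7 ≈ 0.71429)
q(C, F) = 5*C*F²/7 (q(C, F) = ((0 + C*F)*F)*(5/7) = ((C*F)*F)*(5/7) = (C*F²)*(5/7) = 5*C*F²/7)
(-3418 + q(19, 55))*(-4780 + 2407) = (-3418 + (5/7)*19*55²)*(-4780 + 2407) = (-3418 + (5/7)*19*3025)*(-2373) = (-3418 + 287375/7)*(-2373) = (263449/7)*(-2373) = -89309211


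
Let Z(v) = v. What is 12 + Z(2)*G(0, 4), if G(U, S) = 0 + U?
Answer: 12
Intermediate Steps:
G(U, S) = U
12 + Z(2)*G(0, 4) = 12 + 2*0 = 12 + 0 = 12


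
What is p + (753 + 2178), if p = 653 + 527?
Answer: 4111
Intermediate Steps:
p = 1180
p + (753 + 2178) = 1180 + (753 + 2178) = 1180 + 2931 = 4111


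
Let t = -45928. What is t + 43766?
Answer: -2162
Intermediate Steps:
t + 43766 = -45928 + 43766 = -2162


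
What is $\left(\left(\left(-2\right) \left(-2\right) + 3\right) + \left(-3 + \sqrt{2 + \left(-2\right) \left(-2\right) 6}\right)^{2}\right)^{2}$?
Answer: $2700 - 504 \sqrt{26} \approx 130.09$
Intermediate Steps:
$\left(\left(\left(-2\right) \left(-2\right) + 3\right) + \left(-3 + \sqrt{2 + \left(-2\right) \left(-2\right) 6}\right)^{2}\right)^{2} = \left(\left(4 + 3\right) + \left(-3 + \sqrt{2 + 4 \cdot 6}\right)^{2}\right)^{2} = \left(7 + \left(-3 + \sqrt{2 + 24}\right)^{2}\right)^{2} = \left(7 + \left(-3 + \sqrt{26}\right)^{2}\right)^{2}$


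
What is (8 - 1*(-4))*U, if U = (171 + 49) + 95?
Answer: 3780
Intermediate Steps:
U = 315 (U = 220 + 95 = 315)
(8 - 1*(-4))*U = (8 - 1*(-4))*315 = (8 + 4)*315 = 12*315 = 3780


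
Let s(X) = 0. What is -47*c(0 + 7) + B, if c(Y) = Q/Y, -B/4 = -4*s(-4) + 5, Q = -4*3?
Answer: 424/7 ≈ 60.571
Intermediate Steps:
Q = -12 (Q = -1*12 = -12)
B = -20 (B = -4*(-4*0 + 5) = -4*(0 + 5) = -4*5 = -20)
c(Y) = -12/Y
-47*c(0 + 7) + B = -(-564)/(0 + 7) - 20 = -(-564)/7 - 20 = -47*(-12/7) - 20 = 564/7 - 20 = 424/7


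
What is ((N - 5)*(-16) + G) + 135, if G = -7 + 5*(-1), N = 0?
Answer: 203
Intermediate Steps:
G = -12 (G = -7 - 5 = -12)
((N - 5)*(-16) + G) + 135 = ((0 - 5)*(-16) - 12) + 135 = (-5*(-16) - 12) + 135 = (80 - 12) + 135 = 68 + 135 = 203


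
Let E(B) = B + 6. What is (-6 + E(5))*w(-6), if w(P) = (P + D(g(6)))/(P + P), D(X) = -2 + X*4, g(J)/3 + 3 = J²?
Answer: -485/3 ≈ -161.67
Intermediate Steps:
g(J) = -9 + 3*J²
D(X) = -2 + 4*X
E(B) = 6 + B
w(P) = (394 + P)/(2*P) (w(P) = (P + (-2 + 4*(-9 + 3*6²)))/(P + P) = (P + (-2 + 4*(-9 + 3*36)))/((2*P)) = (P + (-2 + 4*(-9 + 108)))*(1/(2*P)) = (P + (-2 + 4*99))*(1/(2*P)) = (P + (-2 + 396))*(1/(2*P)) = (P + 394)*(1/(2*P)) = (394 + P)*(1/(2*P)) = (394 + P)/(2*P))
(-6 + E(5))*w(-6) = (-6 + (6 + 5))*((½)*(394 - 6)/(-6)) = (-6 + 11)*((½)*(-⅙)*388) = 5*(-97/3) = -485/3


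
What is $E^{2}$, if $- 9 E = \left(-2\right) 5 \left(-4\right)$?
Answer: $\frac{1600}{81} \approx 19.753$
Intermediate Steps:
$E = - \frac{40}{9}$ ($E = - \frac{\left(-2\right) 5 \left(-4\right)}{9} = - \frac{\left(-10\right) \left(-4\right)}{9} = \left(- \frac{1}{9}\right) 40 = - \frac{40}{9} \approx -4.4444$)
$E^{2} = \left(- \frac{40}{9}\right)^{2} = \frac{1600}{81}$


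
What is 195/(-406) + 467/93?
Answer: 171467/37758 ≈ 4.5412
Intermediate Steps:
195/(-406) + 467/93 = 195*(-1/406) + 467*(1/93) = -195/406 + 467/93 = 171467/37758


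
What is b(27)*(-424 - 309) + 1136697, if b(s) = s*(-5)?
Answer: 1235652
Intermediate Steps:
b(s) = -5*s
b(27)*(-424 - 309) + 1136697 = (-5*27)*(-424 - 309) + 1136697 = -135*(-733) + 1136697 = 98955 + 1136697 = 1235652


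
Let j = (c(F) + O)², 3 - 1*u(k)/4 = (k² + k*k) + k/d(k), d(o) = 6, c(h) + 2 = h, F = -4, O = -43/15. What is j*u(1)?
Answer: 35378/135 ≈ 262.06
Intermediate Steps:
O = -43/15 (O = -43*1/15 = -43/15 ≈ -2.8667)
c(h) = -2 + h
u(k) = 12 - 8*k² - 2*k/3 (u(k) = 12 - 4*((k² + k*k) + k/6) = 12 - 4*((k² + k²) + k*(⅙)) = 12 - 4*(2*k² + k/6) = 12 + (-8*k² - 2*k/3) = 12 - 8*k² - 2*k/3)
j = 17689/225 (j = ((-2 - 4) - 43/15)² = (-6 - 43/15)² = (-133/15)² = 17689/225 ≈ 78.618)
j*u(1) = 17689*(12 - 8*1² - ⅔*1)/225 = 17689*(12 - 8*1 - ⅔)/225 = 17689*(12 - 8 - ⅔)/225 = (17689/225)*(10/3) = 35378/135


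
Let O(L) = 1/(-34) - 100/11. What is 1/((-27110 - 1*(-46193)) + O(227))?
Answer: 374/7133631 ≈ 5.2428e-5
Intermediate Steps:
O(L) = -3411/374 (O(L) = 1*(-1/34) - 100*1/11 = -1/34 - 100/11 = -3411/374)
1/((-27110 - 1*(-46193)) + O(227)) = 1/((-27110 - 1*(-46193)) - 3411/374) = 1/((-27110 + 46193) - 3411/374) = 1/(19083 - 3411/374) = 1/(7133631/374) = 374/7133631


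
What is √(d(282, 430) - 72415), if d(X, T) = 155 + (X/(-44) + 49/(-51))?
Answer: I*√90976235658/1122 ≈ 268.83*I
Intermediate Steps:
d(X, T) = 7856/51 - X/44 (d(X, T) = 155 + (X*(-1/44) + 49*(-1/51)) = 155 + (-X/44 - 49/51) = 155 + (-49/51 - X/44) = 7856/51 - X/44)
√(d(282, 430) - 72415) = √((7856/51 - 1/44*282) - 72415) = √((7856/51 - 141/22) - 72415) = √(165641/1122 - 72415) = √(-81083989/1122) = I*√90976235658/1122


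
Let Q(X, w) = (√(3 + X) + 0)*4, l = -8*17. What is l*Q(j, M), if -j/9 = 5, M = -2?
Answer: -544*I*√42 ≈ -3525.5*I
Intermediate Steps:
j = -45 (j = -9*5 = -45)
l = -136
Q(X, w) = 4*√(3 + X) (Q(X, w) = √(3 + X)*4 = 4*√(3 + X))
l*Q(j, M) = -544*√(3 - 45) = -544*√(-42) = -544*I*√42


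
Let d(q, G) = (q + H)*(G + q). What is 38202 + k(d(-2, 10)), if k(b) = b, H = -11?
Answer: 38098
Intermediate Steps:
d(q, G) = (-11 + q)*(G + q) (d(q, G) = (q - 11)*(G + q) = (-11 + q)*(G + q))
38202 + k(d(-2, 10)) = 38202 + ((-2)**2 - 11*10 - 11*(-2) + 10*(-2)) = 38202 + (4 - 110 + 22 - 20) = 38202 - 104 = 38098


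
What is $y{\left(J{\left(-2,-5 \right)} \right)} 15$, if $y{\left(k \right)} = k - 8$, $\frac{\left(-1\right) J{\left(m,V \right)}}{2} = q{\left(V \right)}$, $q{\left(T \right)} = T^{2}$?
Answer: $-870$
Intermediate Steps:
$J{\left(m,V \right)} = - 2 V^{2}$
$y{\left(k \right)} = -8 + k$ ($y{\left(k \right)} = k - 8 = -8 + k$)
$y{\left(J{\left(-2,-5 \right)} \right)} 15 = \left(-8 - 2 \left(-5\right)^{2}\right) 15 = \left(-8 - 50\right) 15 = \left(-58\right) 15 = -870$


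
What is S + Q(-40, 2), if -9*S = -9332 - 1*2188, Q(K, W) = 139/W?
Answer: 2699/2 ≈ 1349.5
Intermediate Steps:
S = 1280 (S = -(-9332 - 1*2188)/9 = -(-9332 - 2188)/9 = -⅑*(-11520) = 1280)
S + Q(-40, 2) = 1280 + 139/2 = 2699/2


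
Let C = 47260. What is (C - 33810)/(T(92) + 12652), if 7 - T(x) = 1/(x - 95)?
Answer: 20175/18989 ≈ 1.0625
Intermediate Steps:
T(x) = 7 - 1/(-95 + x) (T(x) = 7 - 1/(x - 95) = 7 - 1/(-95 + x))
(C - 33810)/(T(92) + 12652) = (47260 - 33810)/((-666 + 7*92)/(-95 + 92) + 12652) = 13450/((-666 + 644)/(-3) + 12652) = 13450/(-⅓*(-22) + 12652) = 13450/(22/3 + 12652) = 13450/(37978/3) = 13450*(3/37978) = 20175/18989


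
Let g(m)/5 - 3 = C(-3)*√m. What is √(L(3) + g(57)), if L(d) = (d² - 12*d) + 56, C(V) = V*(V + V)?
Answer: √(44 + 90*√57) ≈ 26.898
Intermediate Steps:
C(V) = 2*V² (C(V) = V*(2*V) = 2*V²)
g(m) = 15 + 90*√m (g(m) = 15 + 5*((2*(-3)²)*√m) = 15 + 5*((2*9)*√m) = 15 + 5*(18*√m) = 15 + 90*√m)
L(d) = 56 + d² - 12*d
√(L(3) + g(57)) = √((56 + 3² - 12*3) + (15 + 90*√57)) = √((56 + 9 - 36) + (15 + 90*√57)) = √(29 + (15 + 90*√57)) = √(44 + 90*√57)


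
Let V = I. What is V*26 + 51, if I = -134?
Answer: -3433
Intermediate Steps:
V = -134
V*26 + 51 = -134*26 + 51 = -3484 + 51 = -3433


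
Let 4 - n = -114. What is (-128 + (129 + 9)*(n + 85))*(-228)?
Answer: -6358008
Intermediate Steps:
n = 118 (n = 4 - 1*(-114) = 4 + 114 = 118)
(-128 + (129 + 9)*(n + 85))*(-228) = (-128 + (129 + 9)*(118 + 85))*(-228) = (-128 + 138*203)*(-228) = (-128 + 28014)*(-228) = 27886*(-228) = -6358008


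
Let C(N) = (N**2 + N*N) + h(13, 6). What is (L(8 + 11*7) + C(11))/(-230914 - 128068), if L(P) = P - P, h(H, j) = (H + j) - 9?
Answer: -126/179491 ≈ -0.00070199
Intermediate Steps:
h(H, j) = -9 + H + j
L(P) = 0
C(N) = 10 + 2*N**2 (C(N) = (N**2 + N*N) + (-9 + 13 + 6) = (N**2 + N**2) + 10 = 2*N**2 + 10 = 10 + 2*N**2)
(L(8 + 11*7) + C(11))/(-230914 - 128068) = (0 + (10 + 2*11**2))/(-230914 - 128068) = (0 + (10 + 2*121))/(-358982) = (0 + (10 + 242))*(-1/358982) = (0 + 252)*(-1/358982) = 252*(-1/358982) = -126/179491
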